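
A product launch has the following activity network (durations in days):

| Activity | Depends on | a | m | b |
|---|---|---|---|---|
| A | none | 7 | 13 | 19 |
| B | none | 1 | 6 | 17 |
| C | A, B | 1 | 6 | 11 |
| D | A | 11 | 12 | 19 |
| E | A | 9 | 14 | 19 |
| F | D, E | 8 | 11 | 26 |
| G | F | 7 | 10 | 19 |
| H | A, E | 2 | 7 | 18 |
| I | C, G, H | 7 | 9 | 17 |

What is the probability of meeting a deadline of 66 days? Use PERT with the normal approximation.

te_A = (7 + 4·13 + 19)/6 = 78/6 = 13; σ²_A = ((19−7)/6)² = 4.000
te_B = (1 + 4·6 + 17)/6 = 42/6 = 7; σ²_B = ((17−1)/6)² = 7.111
te_C = (1 + 4·6 + 11)/6 = 36/6 = 6; σ²_C = ((11−1)/6)² = 2.778
te_D = (11 + 4·12 + 19)/6 = 78/6 = 13; σ²_D = ((19−11)/6)² = 1.778
te_E = (9 + 4·14 + 19)/6 = 84/6 = 14; σ²_E = ((19−9)/6)² = 2.778
te_F = (8 + 4·11 + 26)/6 = 78/6 = 13; σ²_F = ((26−8)/6)² = 9.000
te_G = (7 + 4·10 + 19)/6 = 66/6 = 11; σ²_G = ((19−7)/6)² = 4.000
te_H = (2 + 4·7 + 18)/6 = 48/6 = 8; σ²_H = ((18−2)/6)² = 7.111
te_I = (7 + 4·9 + 17)/6 = 60/6 = 10; σ²_I = ((17−7)/6)² = 2.778

Forward pass:
ES_A = 0; EF_A = 13
ES_B = 0; EF_B = 7
ES_C = max(EF_A=13, EF_B=7) = 13; EF_C = 13+6 = 19
ES_D = 13; EF_D = 13+13 = 26
ES_E = 13; EF_E = 13+14 = 27
ES_F = max(EF_D=26, EF_E=27) = 27; EF_F = 27+13 = 40
ES_G = 40; EF_G = 40+11 = 51
ES_H = max(EF_A=13, EF_E=27) = 27; EF_H = 27+8 = 35
ES_I = max(EF_C=19, EF_G=51, EF_H=35) = 51; EF_I = 51+10 = 61
Expected project duration μ = 61 days. Critical path: A → E → F → G → I.

Variance along critical path = 4.000 + 2.778 + 9.000 + 4.000 + 2.778 = 22.556; σ = √22.556 = 4.749 days.
Z = (66 − 61) / 4.749 = 1.053
P(T ≤ 66) = Φ(1.053) ≈ 0.854

0.854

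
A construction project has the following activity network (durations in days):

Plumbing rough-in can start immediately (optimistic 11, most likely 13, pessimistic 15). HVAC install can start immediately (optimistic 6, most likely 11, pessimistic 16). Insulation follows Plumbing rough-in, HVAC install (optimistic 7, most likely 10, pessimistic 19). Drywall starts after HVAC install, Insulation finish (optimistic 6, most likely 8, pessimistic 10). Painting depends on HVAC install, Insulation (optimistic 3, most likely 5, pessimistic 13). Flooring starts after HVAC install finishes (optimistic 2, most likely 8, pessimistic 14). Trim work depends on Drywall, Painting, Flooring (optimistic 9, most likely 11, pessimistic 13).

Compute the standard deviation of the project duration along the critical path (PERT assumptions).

2.31 days

te_Plumbing rough-in = (11 + 4·13 + 15)/6 = 78/6 = 13; σ²_Plumbing rough-in = ((15−11)/6)² = 0.444
te_HVAC install = (6 + 4·11 + 16)/6 = 66/6 = 11; σ²_HVAC install = ((16−6)/6)² = 2.778
te_Insulation = (7 + 4·10 + 19)/6 = 66/6 = 11; σ²_Insulation = ((19−7)/6)² = 4.000
te_Drywall = (6 + 4·8 + 10)/6 = 48/6 = 8; σ²_Drywall = ((10−6)/6)² = 0.444
te_Painting = (3 + 4·5 + 13)/6 = 36/6 = 6; σ²_Painting = ((13−3)/6)² = 2.778
te_Flooring = (2 + 4·8 + 14)/6 = 48/6 = 8; σ²_Flooring = ((14−2)/6)² = 4.000
te_Trim work = (9 + 4·11 + 13)/6 = 66/6 = 11; σ²_Trim work = ((13−9)/6)² = 0.444

Forward pass:
ES_Plumbing rough-in = 0; EF_Plumbing rough-in = 13
ES_HVAC install = 0; EF_HVAC install = 11
ES_Insulation = max(EF_Plumbing rough-in=13, EF_HVAC install=11) = 13; EF_Insulation = 13+11 = 24
ES_Drywall = max(EF_HVAC install=11, EF_Insulation=24) = 24; EF_Drywall = 24+8 = 32
ES_Painting = max(EF_HVAC install=11, EF_Insulation=24) = 24; EF_Painting = 24+6 = 30
ES_Flooring = 11; EF_Flooring = 11+8 = 19
ES_Trim work = max(EF_Drywall=32, EF_Painting=30, EF_Flooring=19) = 32; EF_Trim work = 32+11 = 43
Expected project duration μ = 43 days. Critical path: Plumbing rough-in → Insulation → Drywall → Trim work.

Variance along critical path = 0.444 + 4.000 + 0.444 + 0.444 = 5.333
σ = √5.333 = 2.309 days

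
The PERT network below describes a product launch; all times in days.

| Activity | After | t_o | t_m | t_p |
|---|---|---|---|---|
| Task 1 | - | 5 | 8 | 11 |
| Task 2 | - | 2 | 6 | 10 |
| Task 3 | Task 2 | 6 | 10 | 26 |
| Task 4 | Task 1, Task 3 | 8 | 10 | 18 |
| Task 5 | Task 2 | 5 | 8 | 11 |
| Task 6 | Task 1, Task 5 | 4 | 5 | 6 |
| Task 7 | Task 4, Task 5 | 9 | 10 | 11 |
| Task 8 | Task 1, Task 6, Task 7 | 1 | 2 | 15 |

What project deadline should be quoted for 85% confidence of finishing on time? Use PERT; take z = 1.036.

47.8 days

te_Task 1 = (5 + 4·8 + 11)/6 = 48/6 = 8; σ²_Task 1 = ((11−5)/6)² = 1.000
te_Task 2 = (2 + 4·6 + 10)/6 = 36/6 = 6; σ²_Task 2 = ((10−2)/6)² = 1.778
te_Task 3 = (6 + 4·10 + 26)/6 = 72/6 = 12; σ²_Task 3 = ((26−6)/6)² = 11.111
te_Task 4 = (8 + 4·10 + 18)/6 = 66/6 = 11; σ²_Task 4 = ((18−8)/6)² = 2.778
te_Task 5 = (5 + 4·8 + 11)/6 = 48/6 = 8; σ²_Task 5 = ((11−5)/6)² = 1.000
te_Task 6 = (4 + 4·5 + 6)/6 = 30/6 = 5; σ²_Task 6 = ((6−4)/6)² = 0.111
te_Task 7 = (9 + 4·10 + 11)/6 = 60/6 = 10; σ²_Task 7 = ((11−9)/6)² = 0.111
te_Task 8 = (1 + 4·2 + 15)/6 = 24/6 = 4; σ²_Task 8 = ((15−1)/6)² = 5.444

Forward pass:
ES_Task 1 = 0; EF_Task 1 = 8
ES_Task 2 = 0; EF_Task 2 = 6
ES_Task 3 = 6; EF_Task 3 = 6+12 = 18
ES_Task 4 = max(EF_Task 1=8, EF_Task 3=18) = 18; EF_Task 4 = 18+11 = 29
ES_Task 5 = 6; EF_Task 5 = 6+8 = 14
ES_Task 6 = max(EF_Task 1=8, EF_Task 5=14) = 14; EF_Task 6 = 14+5 = 19
ES_Task 7 = max(EF_Task 4=29, EF_Task 5=14) = 29; EF_Task 7 = 29+10 = 39
ES_Task 8 = max(EF_Task 1=8, EF_Task 6=19, EF_Task 7=39) = 39; EF_Task 8 = 39+4 = 43
Expected project duration μ = 43 days. Critical path: Task 2 → Task 3 → Task 4 → Task 7 → Task 8.

Variance along critical path = 1.778 + 11.111 + 2.778 + 0.111 + 5.444 = 21.222; σ = 4.607 days.
D = μ + z·σ = 43 + 1.036·4.607 = 47.8 days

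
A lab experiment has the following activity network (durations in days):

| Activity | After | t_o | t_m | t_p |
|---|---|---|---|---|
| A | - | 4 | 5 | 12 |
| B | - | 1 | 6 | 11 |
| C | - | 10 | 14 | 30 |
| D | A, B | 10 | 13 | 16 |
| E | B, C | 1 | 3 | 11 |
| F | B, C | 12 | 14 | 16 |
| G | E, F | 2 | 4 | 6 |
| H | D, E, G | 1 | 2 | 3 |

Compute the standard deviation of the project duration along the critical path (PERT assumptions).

te_A = (4 + 4·5 + 12)/6 = 36/6 = 6; σ²_A = ((12−4)/6)² = 1.778
te_B = (1 + 4·6 + 11)/6 = 36/6 = 6; σ²_B = ((11−1)/6)² = 2.778
te_C = (10 + 4·14 + 30)/6 = 96/6 = 16; σ²_C = ((30−10)/6)² = 11.111
te_D = (10 + 4·13 + 16)/6 = 78/6 = 13; σ²_D = ((16−10)/6)² = 1.000
te_E = (1 + 4·3 + 11)/6 = 24/6 = 4; σ²_E = ((11−1)/6)² = 2.778
te_F = (12 + 4·14 + 16)/6 = 84/6 = 14; σ²_F = ((16−12)/6)² = 0.444
te_G = (2 + 4·4 + 6)/6 = 24/6 = 4; σ²_G = ((6−2)/6)² = 0.444
te_H = (1 + 4·2 + 3)/6 = 12/6 = 2; σ²_H = ((3−1)/6)² = 0.111

Forward pass:
ES_A = 0; EF_A = 6
ES_B = 0; EF_B = 6
ES_C = 0; EF_C = 16
ES_D = max(EF_A=6, EF_B=6) = 6; EF_D = 6+13 = 19
ES_E = max(EF_B=6, EF_C=16) = 16; EF_E = 16+4 = 20
ES_F = max(EF_B=6, EF_C=16) = 16; EF_F = 16+14 = 30
ES_G = max(EF_E=20, EF_F=30) = 30; EF_G = 30+4 = 34
ES_H = max(EF_D=19, EF_E=20, EF_G=34) = 34; EF_H = 34+2 = 36
Expected project duration μ = 36 days. Critical path: C → F → G → H.

Variance along critical path = 11.111 + 0.444 + 0.444 + 0.111 = 12.111
σ = √12.111 = 3.480 days

3.48 days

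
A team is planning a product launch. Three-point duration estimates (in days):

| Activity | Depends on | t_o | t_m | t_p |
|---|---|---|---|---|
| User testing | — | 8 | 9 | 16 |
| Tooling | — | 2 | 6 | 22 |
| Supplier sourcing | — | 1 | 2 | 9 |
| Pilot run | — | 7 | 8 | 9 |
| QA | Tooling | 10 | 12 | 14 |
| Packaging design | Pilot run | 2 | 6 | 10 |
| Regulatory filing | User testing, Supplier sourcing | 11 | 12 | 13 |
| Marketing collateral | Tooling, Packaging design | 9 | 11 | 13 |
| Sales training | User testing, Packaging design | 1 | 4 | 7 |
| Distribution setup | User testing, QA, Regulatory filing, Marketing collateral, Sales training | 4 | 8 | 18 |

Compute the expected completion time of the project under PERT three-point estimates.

34 days

te_User testing = (8 + 4·9 + 16)/6 = 60/6 = 10
te_Tooling = (2 + 4·6 + 22)/6 = 48/6 = 8
te_Supplier sourcing = (1 + 4·2 + 9)/6 = 18/6 = 3
te_Pilot run = (7 + 4·8 + 9)/6 = 48/6 = 8
te_QA = (10 + 4·12 + 14)/6 = 72/6 = 12
te_Packaging design = (2 + 4·6 + 10)/6 = 36/6 = 6
te_Regulatory filing = (11 + 4·12 + 13)/6 = 72/6 = 12
te_Marketing collateral = (9 + 4·11 + 13)/6 = 66/6 = 11
te_Sales training = (1 + 4·4 + 7)/6 = 24/6 = 4
te_Distribution setup = (4 + 4·8 + 18)/6 = 54/6 = 9

Forward pass:
ES_User testing = 0; EF_User testing = 10
ES_Tooling = 0; EF_Tooling = 8
ES_Supplier sourcing = 0; EF_Supplier sourcing = 3
ES_Pilot run = 0; EF_Pilot run = 8
ES_QA = 8; EF_QA = 8+12 = 20
ES_Packaging design = 8; EF_Packaging design = 8+6 = 14
ES_Regulatory filing = max(EF_User testing=10, EF_Supplier sourcing=3) = 10; EF_Regulatory filing = 10+12 = 22
ES_Marketing collateral = max(EF_Tooling=8, EF_Packaging design=14) = 14; EF_Marketing collateral = 14+11 = 25
ES_Sales training = max(EF_User testing=10, EF_Packaging design=14) = 14; EF_Sales training = 14+4 = 18
ES_Distribution setup = max(EF_User testing=10, EF_QA=20, EF_Regulatory filing=22, EF_Marketing collateral=25, EF_Sales training=18) = 25; EF_Distribution setup = 25+9 = 34
Expected project duration μ = 34 days. Critical path: Pilot run → Packaging design → Marketing collateral → Distribution setup.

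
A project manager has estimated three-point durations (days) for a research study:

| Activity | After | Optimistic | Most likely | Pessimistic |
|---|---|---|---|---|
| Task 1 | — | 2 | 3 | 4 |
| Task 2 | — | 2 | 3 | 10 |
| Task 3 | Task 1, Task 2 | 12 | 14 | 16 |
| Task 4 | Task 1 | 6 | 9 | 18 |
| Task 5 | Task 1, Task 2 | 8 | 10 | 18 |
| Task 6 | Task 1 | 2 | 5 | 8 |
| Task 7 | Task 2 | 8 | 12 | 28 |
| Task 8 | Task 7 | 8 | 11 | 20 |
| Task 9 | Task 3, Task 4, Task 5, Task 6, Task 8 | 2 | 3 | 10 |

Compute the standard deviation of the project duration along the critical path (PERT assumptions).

4.32 days

te_Task 1 = (2 + 4·3 + 4)/6 = 18/6 = 3; σ²_Task 1 = ((4−2)/6)² = 0.111
te_Task 2 = (2 + 4·3 + 10)/6 = 24/6 = 4; σ²_Task 2 = ((10−2)/6)² = 1.778
te_Task 3 = (12 + 4·14 + 16)/6 = 84/6 = 14; σ²_Task 3 = ((16−12)/6)² = 0.444
te_Task 4 = (6 + 4·9 + 18)/6 = 60/6 = 10; σ²_Task 4 = ((18−6)/6)² = 4.000
te_Task 5 = (8 + 4·10 + 18)/6 = 66/6 = 11; σ²_Task 5 = ((18−8)/6)² = 2.778
te_Task 6 = (2 + 4·5 + 8)/6 = 30/6 = 5; σ²_Task 6 = ((8−2)/6)² = 1.000
te_Task 7 = (8 + 4·12 + 28)/6 = 84/6 = 14; σ²_Task 7 = ((28−8)/6)² = 11.111
te_Task 8 = (8 + 4·11 + 20)/6 = 72/6 = 12; σ²_Task 8 = ((20−8)/6)² = 4.000
te_Task 9 = (2 + 4·3 + 10)/6 = 24/6 = 4; σ²_Task 9 = ((10−2)/6)² = 1.778

Forward pass:
ES_Task 1 = 0; EF_Task 1 = 3
ES_Task 2 = 0; EF_Task 2 = 4
ES_Task 3 = max(EF_Task 1=3, EF_Task 2=4) = 4; EF_Task 3 = 4+14 = 18
ES_Task 4 = 3; EF_Task 4 = 3+10 = 13
ES_Task 5 = max(EF_Task 1=3, EF_Task 2=4) = 4; EF_Task 5 = 4+11 = 15
ES_Task 6 = 3; EF_Task 6 = 3+5 = 8
ES_Task 7 = 4; EF_Task 7 = 4+14 = 18
ES_Task 8 = 18; EF_Task 8 = 18+12 = 30
ES_Task 9 = max(EF_Task 3=18, EF_Task 4=13, EF_Task 5=15, EF_Task 6=8, EF_Task 8=30) = 30; EF_Task 9 = 30+4 = 34
Expected project duration μ = 34 days. Critical path: Task 2 → Task 7 → Task 8 → Task 9.

Variance along critical path = 1.778 + 11.111 + 4.000 + 1.778 = 18.667
σ = √18.667 = 4.320 days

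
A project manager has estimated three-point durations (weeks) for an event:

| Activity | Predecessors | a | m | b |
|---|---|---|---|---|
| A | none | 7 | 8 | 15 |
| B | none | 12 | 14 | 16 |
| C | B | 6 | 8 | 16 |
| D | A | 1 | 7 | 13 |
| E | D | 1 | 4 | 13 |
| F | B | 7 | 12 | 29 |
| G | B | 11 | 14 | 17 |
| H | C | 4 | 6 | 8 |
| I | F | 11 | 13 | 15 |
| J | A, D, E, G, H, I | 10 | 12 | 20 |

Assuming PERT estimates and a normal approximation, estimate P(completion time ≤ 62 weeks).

te_A = (7 + 4·8 + 15)/6 = 54/6 = 9; σ²_A = ((15−7)/6)² = 1.778
te_B = (12 + 4·14 + 16)/6 = 84/6 = 14; σ²_B = ((16−12)/6)² = 0.444
te_C = (6 + 4·8 + 16)/6 = 54/6 = 9; σ²_C = ((16−6)/6)² = 2.778
te_D = (1 + 4·7 + 13)/6 = 42/6 = 7; σ²_D = ((13−1)/6)² = 4.000
te_E = (1 + 4·4 + 13)/6 = 30/6 = 5; σ²_E = ((13−1)/6)² = 4.000
te_F = (7 + 4·12 + 29)/6 = 84/6 = 14; σ²_F = ((29−7)/6)² = 13.444
te_G = (11 + 4·14 + 17)/6 = 84/6 = 14; σ²_G = ((17−11)/6)² = 1.000
te_H = (4 + 4·6 + 8)/6 = 36/6 = 6; σ²_H = ((8−4)/6)² = 0.444
te_I = (11 + 4·13 + 15)/6 = 78/6 = 13; σ²_I = ((15−11)/6)² = 0.444
te_J = (10 + 4·12 + 20)/6 = 78/6 = 13; σ²_J = ((20−10)/6)² = 2.778

Forward pass:
ES_A = 0; EF_A = 9
ES_B = 0; EF_B = 14
ES_C = 14; EF_C = 14+9 = 23
ES_D = 9; EF_D = 9+7 = 16
ES_E = 16; EF_E = 16+5 = 21
ES_F = 14; EF_F = 14+14 = 28
ES_G = 14; EF_G = 14+14 = 28
ES_H = 23; EF_H = 23+6 = 29
ES_I = 28; EF_I = 28+13 = 41
ES_J = max(EF_A=9, EF_D=16, EF_E=21, EF_G=28, EF_H=29, EF_I=41) = 41; EF_J = 41+13 = 54
Expected project duration μ = 54 weeks. Critical path: B → F → I → J.

Variance along critical path = 0.444 + 13.444 + 0.444 + 2.778 = 17.111; σ = √17.111 = 4.137 weeks.
Z = (62 − 54) / 4.137 = 1.934
P(T ≤ 62) = Φ(1.934) ≈ 0.973

0.973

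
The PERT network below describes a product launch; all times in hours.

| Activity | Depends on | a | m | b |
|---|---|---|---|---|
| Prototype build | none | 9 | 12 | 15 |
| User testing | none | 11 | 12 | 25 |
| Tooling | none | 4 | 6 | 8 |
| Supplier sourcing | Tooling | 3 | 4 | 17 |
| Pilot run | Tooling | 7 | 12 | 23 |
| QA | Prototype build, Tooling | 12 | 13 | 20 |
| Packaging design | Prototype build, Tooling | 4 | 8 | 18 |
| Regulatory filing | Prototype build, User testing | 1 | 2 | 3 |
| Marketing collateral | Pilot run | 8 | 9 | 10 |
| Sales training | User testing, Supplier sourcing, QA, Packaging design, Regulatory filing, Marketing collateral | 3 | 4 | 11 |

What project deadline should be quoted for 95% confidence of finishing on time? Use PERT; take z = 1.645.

te_Prototype build = (9 + 4·12 + 15)/6 = 72/6 = 12; σ²_Prototype build = ((15−9)/6)² = 1.000
te_User testing = (11 + 4·12 + 25)/6 = 84/6 = 14; σ²_User testing = ((25−11)/6)² = 5.444
te_Tooling = (4 + 4·6 + 8)/6 = 36/6 = 6; σ²_Tooling = ((8−4)/6)² = 0.444
te_Supplier sourcing = (3 + 4·4 + 17)/6 = 36/6 = 6; σ²_Supplier sourcing = ((17−3)/6)² = 5.444
te_Pilot run = (7 + 4·12 + 23)/6 = 78/6 = 13; σ²_Pilot run = ((23−7)/6)² = 7.111
te_QA = (12 + 4·13 + 20)/6 = 84/6 = 14; σ²_QA = ((20−12)/6)² = 1.778
te_Packaging design = (4 + 4·8 + 18)/6 = 54/6 = 9; σ²_Packaging design = ((18−4)/6)² = 5.444
te_Regulatory filing = (1 + 4·2 + 3)/6 = 12/6 = 2; σ²_Regulatory filing = ((3−1)/6)² = 0.111
te_Marketing collateral = (8 + 4·9 + 10)/6 = 54/6 = 9; σ²_Marketing collateral = ((10−8)/6)² = 0.111
te_Sales training = (3 + 4·4 + 11)/6 = 30/6 = 5; σ²_Sales training = ((11−3)/6)² = 1.778

Forward pass:
ES_Prototype build = 0; EF_Prototype build = 12
ES_User testing = 0; EF_User testing = 14
ES_Tooling = 0; EF_Tooling = 6
ES_Supplier sourcing = 6; EF_Supplier sourcing = 6+6 = 12
ES_Pilot run = 6; EF_Pilot run = 6+13 = 19
ES_QA = max(EF_Prototype build=12, EF_Tooling=6) = 12; EF_QA = 12+14 = 26
ES_Packaging design = max(EF_Prototype build=12, EF_Tooling=6) = 12; EF_Packaging design = 12+9 = 21
ES_Regulatory filing = max(EF_Prototype build=12, EF_User testing=14) = 14; EF_Regulatory filing = 14+2 = 16
ES_Marketing collateral = 19; EF_Marketing collateral = 19+9 = 28
ES_Sales training = max(EF_User testing=14, EF_Supplier sourcing=12, EF_QA=26, EF_Packaging design=21, EF_Regulatory filing=16, EF_Marketing collateral=28) = 28; EF_Sales training = 28+5 = 33
Expected project duration μ = 33 hours. Critical path: Tooling → Pilot run → Marketing collateral → Sales training.

Variance along critical path = 0.444 + 7.111 + 0.111 + 1.778 = 9.444; σ = 3.073 hours.
D = μ + z·σ = 33 + 1.645·3.073 = 38.1 hours

38.1 hours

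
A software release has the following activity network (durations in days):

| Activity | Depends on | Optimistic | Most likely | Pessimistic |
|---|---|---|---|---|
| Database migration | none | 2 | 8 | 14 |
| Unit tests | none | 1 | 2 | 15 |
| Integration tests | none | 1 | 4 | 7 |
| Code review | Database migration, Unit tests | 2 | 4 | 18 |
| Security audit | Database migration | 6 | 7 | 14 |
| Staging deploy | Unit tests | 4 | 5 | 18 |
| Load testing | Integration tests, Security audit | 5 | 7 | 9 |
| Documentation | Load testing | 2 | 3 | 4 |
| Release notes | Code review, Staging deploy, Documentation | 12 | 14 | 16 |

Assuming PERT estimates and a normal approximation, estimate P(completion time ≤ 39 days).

te_Database migration = (2 + 4·8 + 14)/6 = 48/6 = 8; σ²_Database migration = ((14−2)/6)² = 4.000
te_Unit tests = (1 + 4·2 + 15)/6 = 24/6 = 4; σ²_Unit tests = ((15−1)/6)² = 5.444
te_Integration tests = (1 + 4·4 + 7)/6 = 24/6 = 4; σ²_Integration tests = ((7−1)/6)² = 1.000
te_Code review = (2 + 4·4 + 18)/6 = 36/6 = 6; σ²_Code review = ((18−2)/6)² = 7.111
te_Security audit = (6 + 4·7 + 14)/6 = 48/6 = 8; σ²_Security audit = ((14−6)/6)² = 1.778
te_Staging deploy = (4 + 4·5 + 18)/6 = 42/6 = 7; σ²_Staging deploy = ((18−4)/6)² = 5.444
te_Load testing = (5 + 4·7 + 9)/6 = 42/6 = 7; σ²_Load testing = ((9−5)/6)² = 0.444
te_Documentation = (2 + 4·3 + 4)/6 = 18/6 = 3; σ²_Documentation = ((4−2)/6)² = 0.111
te_Release notes = (12 + 4·14 + 16)/6 = 84/6 = 14; σ²_Release notes = ((16−12)/6)² = 0.444

Forward pass:
ES_Database migration = 0; EF_Database migration = 8
ES_Unit tests = 0; EF_Unit tests = 4
ES_Integration tests = 0; EF_Integration tests = 4
ES_Code review = max(EF_Database migration=8, EF_Unit tests=4) = 8; EF_Code review = 8+6 = 14
ES_Security audit = 8; EF_Security audit = 8+8 = 16
ES_Staging deploy = 4; EF_Staging deploy = 4+7 = 11
ES_Load testing = max(EF_Integration tests=4, EF_Security audit=16) = 16; EF_Load testing = 16+7 = 23
ES_Documentation = 23; EF_Documentation = 23+3 = 26
ES_Release notes = max(EF_Code review=14, EF_Staging deploy=11, EF_Documentation=26) = 26; EF_Release notes = 26+14 = 40
Expected project duration μ = 40 days. Critical path: Database migration → Security audit → Load testing → Documentation → Release notes.

Variance along critical path = 4.000 + 1.778 + 0.444 + 0.111 + 0.444 = 6.778; σ = √6.778 = 2.603 days.
Z = (39 − 40) / 2.603 = -0.384
P(T ≤ 39) = Φ(-0.384) ≈ 0.350

0.350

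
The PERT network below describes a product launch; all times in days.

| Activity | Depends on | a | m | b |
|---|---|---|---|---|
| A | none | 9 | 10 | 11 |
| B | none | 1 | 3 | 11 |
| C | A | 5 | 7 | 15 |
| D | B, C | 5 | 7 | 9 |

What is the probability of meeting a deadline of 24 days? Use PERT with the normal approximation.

te_A = (9 + 4·10 + 11)/6 = 60/6 = 10; σ²_A = ((11−9)/6)² = 0.111
te_B = (1 + 4·3 + 11)/6 = 24/6 = 4; σ²_B = ((11−1)/6)² = 2.778
te_C = (5 + 4·7 + 15)/6 = 48/6 = 8; σ²_C = ((15−5)/6)² = 2.778
te_D = (5 + 4·7 + 9)/6 = 42/6 = 7; σ²_D = ((9−5)/6)² = 0.444

Forward pass:
ES_A = 0; EF_A = 10
ES_B = 0; EF_B = 4
ES_C = 10; EF_C = 10+8 = 18
ES_D = max(EF_B=4, EF_C=18) = 18; EF_D = 18+7 = 25
Expected project duration μ = 25 days. Critical path: A → C → D.

Variance along critical path = 0.111 + 2.778 + 0.444 = 3.333; σ = √3.333 = 1.826 days.
Z = (24 − 25) / 1.826 = -0.548
P(T ≤ 24) = Φ(-0.548) ≈ 0.292

0.292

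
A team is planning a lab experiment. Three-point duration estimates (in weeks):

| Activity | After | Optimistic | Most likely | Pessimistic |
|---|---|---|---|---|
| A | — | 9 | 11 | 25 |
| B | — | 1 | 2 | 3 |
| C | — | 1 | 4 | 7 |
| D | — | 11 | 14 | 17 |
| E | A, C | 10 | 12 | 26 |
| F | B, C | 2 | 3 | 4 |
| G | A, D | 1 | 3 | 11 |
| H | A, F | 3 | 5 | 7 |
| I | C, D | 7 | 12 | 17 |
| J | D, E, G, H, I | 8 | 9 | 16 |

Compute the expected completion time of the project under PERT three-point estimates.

37 weeks

te_A = (9 + 4·11 + 25)/6 = 78/6 = 13
te_B = (1 + 4·2 + 3)/6 = 12/6 = 2
te_C = (1 + 4·4 + 7)/6 = 24/6 = 4
te_D = (11 + 4·14 + 17)/6 = 84/6 = 14
te_E = (10 + 4·12 + 26)/6 = 84/6 = 14
te_F = (2 + 4·3 + 4)/6 = 18/6 = 3
te_G = (1 + 4·3 + 11)/6 = 24/6 = 4
te_H = (3 + 4·5 + 7)/6 = 30/6 = 5
te_I = (7 + 4·12 + 17)/6 = 72/6 = 12
te_J = (8 + 4·9 + 16)/6 = 60/6 = 10

Forward pass:
ES_A = 0; EF_A = 13
ES_B = 0; EF_B = 2
ES_C = 0; EF_C = 4
ES_D = 0; EF_D = 14
ES_E = max(EF_A=13, EF_C=4) = 13; EF_E = 13+14 = 27
ES_F = max(EF_B=2, EF_C=4) = 4; EF_F = 4+3 = 7
ES_G = max(EF_A=13, EF_D=14) = 14; EF_G = 14+4 = 18
ES_H = max(EF_A=13, EF_F=7) = 13; EF_H = 13+5 = 18
ES_I = max(EF_C=4, EF_D=14) = 14; EF_I = 14+12 = 26
ES_J = max(EF_D=14, EF_E=27, EF_G=18, EF_H=18, EF_I=26) = 27; EF_J = 27+10 = 37
Expected project duration μ = 37 weeks. Critical path: A → E → J.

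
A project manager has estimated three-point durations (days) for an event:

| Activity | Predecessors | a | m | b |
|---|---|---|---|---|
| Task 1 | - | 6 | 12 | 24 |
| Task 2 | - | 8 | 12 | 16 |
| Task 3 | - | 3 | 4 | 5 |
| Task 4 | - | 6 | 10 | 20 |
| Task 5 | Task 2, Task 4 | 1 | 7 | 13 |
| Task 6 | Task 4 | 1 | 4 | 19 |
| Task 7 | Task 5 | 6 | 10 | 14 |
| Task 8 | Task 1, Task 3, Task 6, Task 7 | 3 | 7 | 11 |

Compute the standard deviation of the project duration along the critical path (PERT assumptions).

3.06 days

te_Task 1 = (6 + 4·12 + 24)/6 = 78/6 = 13; σ²_Task 1 = ((24−6)/6)² = 9.000
te_Task 2 = (8 + 4·12 + 16)/6 = 72/6 = 12; σ²_Task 2 = ((16−8)/6)² = 1.778
te_Task 3 = (3 + 4·4 + 5)/6 = 24/6 = 4; σ²_Task 3 = ((5−3)/6)² = 0.111
te_Task 4 = (6 + 4·10 + 20)/6 = 66/6 = 11; σ²_Task 4 = ((20−6)/6)² = 5.444
te_Task 5 = (1 + 4·7 + 13)/6 = 42/6 = 7; σ²_Task 5 = ((13−1)/6)² = 4.000
te_Task 6 = (1 + 4·4 + 19)/6 = 36/6 = 6; σ²_Task 6 = ((19−1)/6)² = 9.000
te_Task 7 = (6 + 4·10 + 14)/6 = 60/6 = 10; σ²_Task 7 = ((14−6)/6)² = 1.778
te_Task 8 = (3 + 4·7 + 11)/6 = 42/6 = 7; σ²_Task 8 = ((11−3)/6)² = 1.778

Forward pass:
ES_Task 1 = 0; EF_Task 1 = 13
ES_Task 2 = 0; EF_Task 2 = 12
ES_Task 3 = 0; EF_Task 3 = 4
ES_Task 4 = 0; EF_Task 4 = 11
ES_Task 5 = max(EF_Task 2=12, EF_Task 4=11) = 12; EF_Task 5 = 12+7 = 19
ES_Task 6 = 11; EF_Task 6 = 11+6 = 17
ES_Task 7 = 19; EF_Task 7 = 19+10 = 29
ES_Task 8 = max(EF_Task 1=13, EF_Task 3=4, EF_Task 6=17, EF_Task 7=29) = 29; EF_Task 8 = 29+7 = 36
Expected project duration μ = 36 days. Critical path: Task 2 → Task 5 → Task 7 → Task 8.

Variance along critical path = 1.778 + 4.000 + 1.778 + 1.778 = 9.333
σ = √9.333 = 3.055 days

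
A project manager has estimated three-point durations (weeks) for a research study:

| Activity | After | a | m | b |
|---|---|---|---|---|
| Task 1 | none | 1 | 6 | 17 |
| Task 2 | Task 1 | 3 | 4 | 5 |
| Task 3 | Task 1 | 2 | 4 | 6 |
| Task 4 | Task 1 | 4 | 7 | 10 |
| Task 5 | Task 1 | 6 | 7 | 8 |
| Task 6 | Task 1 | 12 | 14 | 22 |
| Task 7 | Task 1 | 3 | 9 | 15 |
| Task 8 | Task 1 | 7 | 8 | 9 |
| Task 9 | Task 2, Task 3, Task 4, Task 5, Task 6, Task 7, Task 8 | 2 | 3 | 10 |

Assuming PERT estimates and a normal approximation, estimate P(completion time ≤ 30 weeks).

te_Task 1 = (1 + 4·6 + 17)/6 = 42/6 = 7; σ²_Task 1 = ((17−1)/6)² = 7.111
te_Task 2 = (3 + 4·4 + 5)/6 = 24/6 = 4; σ²_Task 2 = ((5−3)/6)² = 0.111
te_Task 3 = (2 + 4·4 + 6)/6 = 24/6 = 4; σ²_Task 3 = ((6−2)/6)² = 0.444
te_Task 4 = (4 + 4·7 + 10)/6 = 42/6 = 7; σ²_Task 4 = ((10−4)/6)² = 1.000
te_Task 5 = (6 + 4·7 + 8)/6 = 42/6 = 7; σ²_Task 5 = ((8−6)/6)² = 0.111
te_Task 6 = (12 + 4·14 + 22)/6 = 90/6 = 15; σ²_Task 6 = ((22−12)/6)² = 2.778
te_Task 7 = (3 + 4·9 + 15)/6 = 54/6 = 9; σ²_Task 7 = ((15−3)/6)² = 4.000
te_Task 8 = (7 + 4·8 + 9)/6 = 48/6 = 8; σ²_Task 8 = ((9−7)/6)² = 0.111
te_Task 9 = (2 + 4·3 + 10)/6 = 24/6 = 4; σ²_Task 9 = ((10−2)/6)² = 1.778

Forward pass:
ES_Task 1 = 0; EF_Task 1 = 7
ES_Task 2 = 7; EF_Task 2 = 7+4 = 11
ES_Task 3 = 7; EF_Task 3 = 7+4 = 11
ES_Task 4 = 7; EF_Task 4 = 7+7 = 14
ES_Task 5 = 7; EF_Task 5 = 7+7 = 14
ES_Task 6 = 7; EF_Task 6 = 7+15 = 22
ES_Task 7 = 7; EF_Task 7 = 7+9 = 16
ES_Task 8 = 7; EF_Task 8 = 7+8 = 15
ES_Task 9 = max(EF_Task 2=11, EF_Task 3=11, EF_Task 4=14, EF_Task 5=14, EF_Task 6=22, EF_Task 7=16, EF_Task 8=15) = 22; EF_Task 9 = 22+4 = 26
Expected project duration μ = 26 weeks. Critical path: Task 1 → Task 6 → Task 9.

Variance along critical path = 7.111 + 2.778 + 1.778 = 11.667; σ = √11.667 = 3.416 weeks.
Z = (30 − 26) / 3.416 = 1.171
P(T ≤ 30) = Φ(1.171) ≈ 0.879

0.879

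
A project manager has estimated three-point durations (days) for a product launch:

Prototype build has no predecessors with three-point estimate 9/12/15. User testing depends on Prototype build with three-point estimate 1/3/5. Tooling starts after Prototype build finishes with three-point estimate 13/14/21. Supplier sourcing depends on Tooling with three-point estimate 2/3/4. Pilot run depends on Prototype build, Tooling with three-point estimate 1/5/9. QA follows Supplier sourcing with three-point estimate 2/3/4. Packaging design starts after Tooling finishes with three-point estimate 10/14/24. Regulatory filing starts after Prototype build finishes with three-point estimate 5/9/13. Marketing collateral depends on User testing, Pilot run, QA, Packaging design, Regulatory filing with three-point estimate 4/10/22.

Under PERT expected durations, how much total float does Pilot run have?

te_Prototype build = (9 + 4·12 + 15)/6 = 72/6 = 12
te_User testing = (1 + 4·3 + 5)/6 = 18/6 = 3
te_Tooling = (13 + 4·14 + 21)/6 = 90/6 = 15
te_Supplier sourcing = (2 + 4·3 + 4)/6 = 18/6 = 3
te_Pilot run = (1 + 4·5 + 9)/6 = 30/6 = 5
te_QA = (2 + 4·3 + 4)/6 = 18/6 = 3
te_Packaging design = (10 + 4·14 + 24)/6 = 90/6 = 15
te_Regulatory filing = (5 + 4·9 + 13)/6 = 54/6 = 9
te_Marketing collateral = (4 + 4·10 + 22)/6 = 66/6 = 11

Forward pass:
ES_Prototype build = 0; EF_Prototype build = 12
ES_User testing = 12; EF_User testing = 12+3 = 15
ES_Tooling = 12; EF_Tooling = 12+15 = 27
ES_Supplier sourcing = 27; EF_Supplier sourcing = 27+3 = 30
ES_Pilot run = max(EF_Prototype build=12, EF_Tooling=27) = 27; EF_Pilot run = 27+5 = 32
ES_QA = 30; EF_QA = 30+3 = 33
ES_Packaging design = 27; EF_Packaging design = 27+15 = 42
ES_Regulatory filing = 12; EF_Regulatory filing = 12+9 = 21
ES_Marketing collateral = max(EF_User testing=15, EF_Pilot run=32, EF_QA=33, EF_Packaging design=42, EF_Regulatory filing=21) = 42; EF_Marketing collateral = 42+11 = 53
Expected project duration μ = 53 days. Critical path: Prototype build → Tooling → Packaging design → Marketing collateral.

Backward pass:
LF_Marketing collateral = 53; LS_Marketing collateral = 53−11 = 42
LF_Regulatory filing = LS_Marketing collateral = 42; LS_Regulatory filing = 42−9 = 33
LF_Packaging design = LS_Marketing collateral = 42; LS_Packaging design = 42−15 = 27
LF_QA = LS_Marketing collateral = 42; LS_QA = 42−3 = 39
LF_Pilot run = LS_Marketing collateral = 42; LS_Pilot run = 42−5 = 37
LF_Supplier sourcing = LS_QA = 39; LS_Supplier sourcing = 39−3 = 36
LF_Tooling = min(LS_Supplier sourcing=36, LS_Pilot run=37, LS_Packaging design=27) = 27; LS_Tooling = 27−15 = 12
LF_User testing = LS_Marketing collateral = 42; LS_User testing = 42−3 = 39
LF_Prototype build = min(LS_User testing=39, LS_Tooling=12, LS_Pilot run=37, LS_Regulatory filing=33) = 12; LS_Prototype build = 12−12 = 0
Slack_Pilot run = LS_Pilot run − ES_Pilot run = 37 − 27 = 10

10 days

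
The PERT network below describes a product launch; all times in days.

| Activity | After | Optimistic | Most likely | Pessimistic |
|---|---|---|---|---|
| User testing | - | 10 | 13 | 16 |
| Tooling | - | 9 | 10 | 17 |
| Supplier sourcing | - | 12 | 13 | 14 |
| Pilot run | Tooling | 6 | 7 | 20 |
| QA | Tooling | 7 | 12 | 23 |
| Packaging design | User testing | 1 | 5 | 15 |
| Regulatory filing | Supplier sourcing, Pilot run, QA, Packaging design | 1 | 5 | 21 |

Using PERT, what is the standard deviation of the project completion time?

te_User testing = (10 + 4·13 + 16)/6 = 78/6 = 13; σ²_User testing = ((16−10)/6)² = 1.000
te_Tooling = (9 + 4·10 + 17)/6 = 66/6 = 11; σ²_Tooling = ((17−9)/6)² = 1.778
te_Supplier sourcing = (12 + 4·13 + 14)/6 = 78/6 = 13; σ²_Supplier sourcing = ((14−12)/6)² = 0.111
te_Pilot run = (6 + 4·7 + 20)/6 = 54/6 = 9; σ²_Pilot run = ((20−6)/6)² = 5.444
te_QA = (7 + 4·12 + 23)/6 = 78/6 = 13; σ²_QA = ((23−7)/6)² = 7.111
te_Packaging design = (1 + 4·5 + 15)/6 = 36/6 = 6; σ²_Packaging design = ((15−1)/6)² = 5.444
te_Regulatory filing = (1 + 4·5 + 21)/6 = 42/6 = 7; σ²_Regulatory filing = ((21−1)/6)² = 11.111

Forward pass:
ES_User testing = 0; EF_User testing = 13
ES_Tooling = 0; EF_Tooling = 11
ES_Supplier sourcing = 0; EF_Supplier sourcing = 13
ES_Pilot run = 11; EF_Pilot run = 11+9 = 20
ES_QA = 11; EF_QA = 11+13 = 24
ES_Packaging design = 13; EF_Packaging design = 13+6 = 19
ES_Regulatory filing = max(EF_Supplier sourcing=13, EF_Pilot run=20, EF_QA=24, EF_Packaging design=19) = 24; EF_Regulatory filing = 24+7 = 31
Expected project duration μ = 31 days. Critical path: Tooling → QA → Regulatory filing.

Variance along critical path = 1.778 + 7.111 + 11.111 = 20.000
σ = √20.000 = 4.472 days

4.47 days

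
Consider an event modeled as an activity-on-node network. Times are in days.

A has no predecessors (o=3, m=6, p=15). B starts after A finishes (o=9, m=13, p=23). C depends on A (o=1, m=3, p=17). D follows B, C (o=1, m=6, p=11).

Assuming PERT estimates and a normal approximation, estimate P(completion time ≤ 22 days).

0.076

te_A = (3 + 4·6 + 15)/6 = 42/6 = 7; σ²_A = ((15−3)/6)² = 4.000
te_B = (9 + 4·13 + 23)/6 = 84/6 = 14; σ²_B = ((23−9)/6)² = 5.444
te_C = (1 + 4·3 + 17)/6 = 30/6 = 5; σ²_C = ((17−1)/6)² = 7.111
te_D = (1 + 4·6 + 11)/6 = 36/6 = 6; σ²_D = ((11−1)/6)² = 2.778

Forward pass:
ES_A = 0; EF_A = 7
ES_B = 7; EF_B = 7+14 = 21
ES_C = 7; EF_C = 7+5 = 12
ES_D = max(EF_B=21, EF_C=12) = 21; EF_D = 21+6 = 27
Expected project duration μ = 27 days. Critical path: A → B → D.

Variance along critical path = 4.000 + 5.444 + 2.778 = 12.222; σ = √12.222 = 3.496 days.
Z = (22 − 27) / 3.496 = -1.430
P(T ≤ 22) = Φ(-1.430) ≈ 0.076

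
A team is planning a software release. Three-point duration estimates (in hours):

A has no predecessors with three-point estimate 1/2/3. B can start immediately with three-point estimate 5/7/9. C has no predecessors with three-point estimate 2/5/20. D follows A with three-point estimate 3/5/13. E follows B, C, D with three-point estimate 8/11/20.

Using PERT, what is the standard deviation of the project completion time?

2.62 hours

te_A = (1 + 4·2 + 3)/6 = 12/6 = 2; σ²_A = ((3−1)/6)² = 0.111
te_B = (5 + 4·7 + 9)/6 = 42/6 = 7; σ²_B = ((9−5)/6)² = 0.444
te_C = (2 + 4·5 + 20)/6 = 42/6 = 7; σ²_C = ((20−2)/6)² = 9.000
te_D = (3 + 4·5 + 13)/6 = 36/6 = 6; σ²_D = ((13−3)/6)² = 2.778
te_E = (8 + 4·11 + 20)/6 = 72/6 = 12; σ²_E = ((20−8)/6)² = 4.000

Forward pass:
ES_A = 0; EF_A = 2
ES_B = 0; EF_B = 7
ES_C = 0; EF_C = 7
ES_D = 2; EF_D = 2+6 = 8
ES_E = max(EF_B=7, EF_C=7, EF_D=8) = 8; EF_E = 8+12 = 20
Expected project duration μ = 20 hours. Critical path: A → D → E.

Variance along critical path = 0.111 + 2.778 + 4.000 = 6.889
σ = √6.889 = 2.625 hours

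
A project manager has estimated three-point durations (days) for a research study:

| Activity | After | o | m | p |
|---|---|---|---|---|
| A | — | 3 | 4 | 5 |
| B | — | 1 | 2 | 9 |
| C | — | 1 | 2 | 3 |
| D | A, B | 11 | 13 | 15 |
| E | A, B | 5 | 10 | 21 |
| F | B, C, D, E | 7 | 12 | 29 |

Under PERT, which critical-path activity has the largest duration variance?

F

te_A = (3 + 4·4 + 5)/6 = 24/6 = 4; σ²_A = ((5−3)/6)² = 0.111
te_B = (1 + 4·2 + 9)/6 = 18/6 = 3; σ²_B = ((9−1)/6)² = 1.778
te_C = (1 + 4·2 + 3)/6 = 12/6 = 2; σ²_C = ((3−1)/6)² = 0.111
te_D = (11 + 4·13 + 15)/6 = 78/6 = 13; σ²_D = ((15−11)/6)² = 0.444
te_E = (5 + 4·10 + 21)/6 = 66/6 = 11; σ²_E = ((21−5)/6)² = 7.111
te_F = (7 + 4·12 + 29)/6 = 84/6 = 14; σ²_F = ((29−7)/6)² = 13.444

Forward pass:
ES_A = 0; EF_A = 4
ES_B = 0; EF_B = 3
ES_C = 0; EF_C = 2
ES_D = max(EF_A=4, EF_B=3) = 4; EF_D = 4+13 = 17
ES_E = max(EF_A=4, EF_B=3) = 4; EF_E = 4+11 = 15
ES_F = max(EF_B=3, EF_C=2, EF_D=17, EF_E=15) = 17; EF_F = 17+14 = 31
Expected project duration μ = 31 days. Critical path: A → D → F.

Variances on critical path: σ²_A=0.111, σ²_D=0.444, σ²_F=13.444.
Largest is σ²_F = 13.444.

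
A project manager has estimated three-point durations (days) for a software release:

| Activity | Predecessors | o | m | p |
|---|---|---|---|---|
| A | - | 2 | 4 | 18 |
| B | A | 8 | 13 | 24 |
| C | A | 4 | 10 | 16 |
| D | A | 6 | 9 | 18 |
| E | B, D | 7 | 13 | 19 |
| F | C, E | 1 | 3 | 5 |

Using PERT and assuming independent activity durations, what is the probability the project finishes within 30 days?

0.082

te_A = (2 + 4·4 + 18)/6 = 36/6 = 6; σ²_A = ((18−2)/6)² = 7.111
te_B = (8 + 4·13 + 24)/6 = 84/6 = 14; σ²_B = ((24−8)/6)² = 7.111
te_C = (4 + 4·10 + 16)/6 = 60/6 = 10; σ²_C = ((16−4)/6)² = 4.000
te_D = (6 + 4·9 + 18)/6 = 60/6 = 10; σ²_D = ((18−6)/6)² = 4.000
te_E = (7 + 4·13 + 19)/6 = 78/6 = 13; σ²_E = ((19−7)/6)² = 4.000
te_F = (1 + 4·3 + 5)/6 = 18/6 = 3; σ²_F = ((5−1)/6)² = 0.444

Forward pass:
ES_A = 0; EF_A = 6
ES_B = 6; EF_B = 6+14 = 20
ES_C = 6; EF_C = 6+10 = 16
ES_D = 6; EF_D = 6+10 = 16
ES_E = max(EF_B=20, EF_D=16) = 20; EF_E = 20+13 = 33
ES_F = max(EF_C=16, EF_E=33) = 33; EF_F = 33+3 = 36
Expected project duration μ = 36 days. Critical path: A → B → E → F.

Variance along critical path = 7.111 + 7.111 + 4.000 + 0.444 = 18.667; σ = √18.667 = 4.320 days.
Z = (30 − 36) / 4.320 = -1.389
P(T ≤ 30) = Φ(-1.389) ≈ 0.082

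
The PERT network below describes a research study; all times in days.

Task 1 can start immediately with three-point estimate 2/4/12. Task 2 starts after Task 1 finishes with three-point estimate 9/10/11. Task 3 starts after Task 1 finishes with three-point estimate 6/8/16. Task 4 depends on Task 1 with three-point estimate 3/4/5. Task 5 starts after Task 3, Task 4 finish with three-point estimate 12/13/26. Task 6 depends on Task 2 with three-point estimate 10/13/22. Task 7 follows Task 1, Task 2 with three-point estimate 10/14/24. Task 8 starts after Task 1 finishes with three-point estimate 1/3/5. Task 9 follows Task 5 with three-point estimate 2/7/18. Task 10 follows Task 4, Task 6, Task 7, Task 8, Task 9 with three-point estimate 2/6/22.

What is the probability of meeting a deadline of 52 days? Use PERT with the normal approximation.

0.902

te_Task 1 = (2 + 4·4 + 12)/6 = 30/6 = 5; σ²_Task 1 = ((12−2)/6)² = 2.778
te_Task 2 = (9 + 4·10 + 11)/6 = 60/6 = 10; σ²_Task 2 = ((11−9)/6)² = 0.111
te_Task 3 = (6 + 4·8 + 16)/6 = 54/6 = 9; σ²_Task 3 = ((16−6)/6)² = 2.778
te_Task 4 = (3 + 4·4 + 5)/6 = 24/6 = 4; σ²_Task 4 = ((5−3)/6)² = 0.111
te_Task 5 = (12 + 4·13 + 26)/6 = 90/6 = 15; σ²_Task 5 = ((26−12)/6)² = 5.444
te_Task 6 = (10 + 4·13 + 22)/6 = 84/6 = 14; σ²_Task 6 = ((22−10)/6)² = 4.000
te_Task 7 = (10 + 4·14 + 24)/6 = 90/6 = 15; σ²_Task 7 = ((24−10)/6)² = 5.444
te_Task 8 = (1 + 4·3 + 5)/6 = 18/6 = 3; σ²_Task 8 = ((5−1)/6)² = 0.444
te_Task 9 = (2 + 4·7 + 18)/6 = 48/6 = 8; σ²_Task 9 = ((18−2)/6)² = 7.111
te_Task 10 = (2 + 4·6 + 22)/6 = 48/6 = 8; σ²_Task 10 = ((22−2)/6)² = 11.111

Forward pass:
ES_Task 1 = 0; EF_Task 1 = 5
ES_Task 2 = 5; EF_Task 2 = 5+10 = 15
ES_Task 3 = 5; EF_Task 3 = 5+9 = 14
ES_Task 4 = 5; EF_Task 4 = 5+4 = 9
ES_Task 5 = max(EF_Task 3=14, EF_Task 4=9) = 14; EF_Task 5 = 14+15 = 29
ES_Task 6 = 15; EF_Task 6 = 15+14 = 29
ES_Task 7 = max(EF_Task 1=5, EF_Task 2=15) = 15; EF_Task 7 = 15+15 = 30
ES_Task 8 = 5; EF_Task 8 = 5+3 = 8
ES_Task 9 = 29; EF_Task 9 = 29+8 = 37
ES_Task 10 = max(EF_Task 4=9, EF_Task 6=29, EF_Task 7=30, EF_Task 8=8, EF_Task 9=37) = 37; EF_Task 10 = 37+8 = 45
Expected project duration μ = 45 days. Critical path: Task 1 → Task 3 → Task 5 → Task 9 → Task 10.

Variance along critical path = 2.778 + 2.778 + 5.444 + 7.111 + 11.111 = 29.222; σ = √29.222 = 5.406 days.
Z = (52 − 45) / 5.406 = 1.295
P(T ≤ 52) = Φ(1.295) ≈ 0.902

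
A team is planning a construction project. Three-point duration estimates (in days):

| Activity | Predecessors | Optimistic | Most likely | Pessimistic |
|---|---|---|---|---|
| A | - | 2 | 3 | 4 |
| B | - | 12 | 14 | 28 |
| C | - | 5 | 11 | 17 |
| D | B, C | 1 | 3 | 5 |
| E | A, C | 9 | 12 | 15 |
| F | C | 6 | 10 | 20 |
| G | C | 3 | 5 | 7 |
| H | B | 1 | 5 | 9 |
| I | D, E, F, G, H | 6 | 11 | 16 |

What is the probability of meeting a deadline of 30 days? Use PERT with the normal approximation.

0.076

te_A = (2 + 4·3 + 4)/6 = 18/6 = 3; σ²_A = ((4−2)/6)² = 0.111
te_B = (12 + 4·14 + 28)/6 = 96/6 = 16; σ²_B = ((28−12)/6)² = 7.111
te_C = (5 + 4·11 + 17)/6 = 66/6 = 11; σ²_C = ((17−5)/6)² = 4.000
te_D = (1 + 4·3 + 5)/6 = 18/6 = 3; σ²_D = ((5−1)/6)² = 0.444
te_E = (9 + 4·12 + 15)/6 = 72/6 = 12; σ²_E = ((15−9)/6)² = 1.000
te_F = (6 + 4·10 + 20)/6 = 66/6 = 11; σ²_F = ((20−6)/6)² = 5.444
te_G = (3 + 4·5 + 7)/6 = 30/6 = 5; σ²_G = ((7−3)/6)² = 0.444
te_H = (1 + 4·5 + 9)/6 = 30/6 = 5; σ²_H = ((9−1)/6)² = 1.778
te_I = (6 + 4·11 + 16)/6 = 66/6 = 11; σ²_I = ((16−6)/6)² = 2.778

Forward pass:
ES_A = 0; EF_A = 3
ES_B = 0; EF_B = 16
ES_C = 0; EF_C = 11
ES_D = max(EF_B=16, EF_C=11) = 16; EF_D = 16+3 = 19
ES_E = max(EF_A=3, EF_C=11) = 11; EF_E = 11+12 = 23
ES_F = 11; EF_F = 11+11 = 22
ES_G = 11; EF_G = 11+5 = 16
ES_H = 16; EF_H = 16+5 = 21
ES_I = max(EF_D=19, EF_E=23, EF_F=22, EF_G=16, EF_H=21) = 23; EF_I = 23+11 = 34
Expected project duration μ = 34 days. Critical path: C → E → I.

Variance along critical path = 4.000 + 1.000 + 2.778 = 7.778; σ = √7.778 = 2.789 days.
Z = (30 − 34) / 2.789 = -1.434
P(T ≤ 30) = Φ(-1.434) ≈ 0.076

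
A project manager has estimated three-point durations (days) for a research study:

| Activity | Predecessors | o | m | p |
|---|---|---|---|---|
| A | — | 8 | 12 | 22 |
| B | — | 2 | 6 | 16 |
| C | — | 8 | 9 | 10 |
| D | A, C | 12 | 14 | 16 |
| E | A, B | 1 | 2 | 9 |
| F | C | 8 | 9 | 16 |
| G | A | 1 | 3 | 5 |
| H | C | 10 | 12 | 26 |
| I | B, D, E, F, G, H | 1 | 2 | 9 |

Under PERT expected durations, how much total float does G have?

11 days

te_A = (8 + 4·12 + 22)/6 = 78/6 = 13
te_B = (2 + 4·6 + 16)/6 = 42/6 = 7
te_C = (8 + 4·9 + 10)/6 = 54/6 = 9
te_D = (12 + 4·14 + 16)/6 = 84/6 = 14
te_E = (1 + 4·2 + 9)/6 = 18/6 = 3
te_F = (8 + 4·9 + 16)/6 = 60/6 = 10
te_G = (1 + 4·3 + 5)/6 = 18/6 = 3
te_H = (10 + 4·12 + 26)/6 = 84/6 = 14
te_I = (1 + 4·2 + 9)/6 = 18/6 = 3

Forward pass:
ES_A = 0; EF_A = 13
ES_B = 0; EF_B = 7
ES_C = 0; EF_C = 9
ES_D = max(EF_A=13, EF_C=9) = 13; EF_D = 13+14 = 27
ES_E = max(EF_A=13, EF_B=7) = 13; EF_E = 13+3 = 16
ES_F = 9; EF_F = 9+10 = 19
ES_G = 13; EF_G = 13+3 = 16
ES_H = 9; EF_H = 9+14 = 23
ES_I = max(EF_B=7, EF_D=27, EF_E=16, EF_F=19, EF_G=16, EF_H=23) = 27; EF_I = 27+3 = 30
Expected project duration μ = 30 days. Critical path: A → D → I.

Backward pass:
LF_I = 30; LS_I = 30−3 = 27
LF_H = LS_I = 27; LS_H = 27−14 = 13
LF_G = LS_I = 27; LS_G = 27−3 = 24
LF_F = LS_I = 27; LS_F = 27−10 = 17
LF_E = LS_I = 27; LS_E = 27−3 = 24
LF_D = LS_I = 27; LS_D = 27−14 = 13
LF_C = min(LS_D=13, LS_F=17, LS_H=13) = 13; LS_C = 13−9 = 4
LF_B = min(LS_E=24, LS_I=27) = 24; LS_B = 24−7 = 17
LF_A = min(LS_D=13, LS_E=24, LS_G=24) = 13; LS_A = 13−13 = 0
Slack_G = LS_G − ES_G = 24 − 13 = 11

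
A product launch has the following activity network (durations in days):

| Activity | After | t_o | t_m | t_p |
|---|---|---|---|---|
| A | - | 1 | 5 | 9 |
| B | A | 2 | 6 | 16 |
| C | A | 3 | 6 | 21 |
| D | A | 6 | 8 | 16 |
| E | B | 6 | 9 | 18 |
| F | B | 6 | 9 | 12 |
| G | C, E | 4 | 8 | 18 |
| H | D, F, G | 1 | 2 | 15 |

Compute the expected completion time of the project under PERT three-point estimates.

35 days

te_A = (1 + 4·5 + 9)/6 = 30/6 = 5
te_B = (2 + 4·6 + 16)/6 = 42/6 = 7
te_C = (3 + 4·6 + 21)/6 = 48/6 = 8
te_D = (6 + 4·8 + 16)/6 = 54/6 = 9
te_E = (6 + 4·9 + 18)/6 = 60/6 = 10
te_F = (6 + 4·9 + 12)/6 = 54/6 = 9
te_G = (4 + 4·8 + 18)/6 = 54/6 = 9
te_H = (1 + 4·2 + 15)/6 = 24/6 = 4

Forward pass:
ES_A = 0; EF_A = 5
ES_B = 5; EF_B = 5+7 = 12
ES_C = 5; EF_C = 5+8 = 13
ES_D = 5; EF_D = 5+9 = 14
ES_E = 12; EF_E = 12+10 = 22
ES_F = 12; EF_F = 12+9 = 21
ES_G = max(EF_C=13, EF_E=22) = 22; EF_G = 22+9 = 31
ES_H = max(EF_D=14, EF_F=21, EF_G=31) = 31; EF_H = 31+4 = 35
Expected project duration μ = 35 days. Critical path: A → B → E → G → H.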